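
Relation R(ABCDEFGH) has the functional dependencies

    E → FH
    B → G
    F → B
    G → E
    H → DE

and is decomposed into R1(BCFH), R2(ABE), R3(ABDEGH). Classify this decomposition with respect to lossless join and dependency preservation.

Lossless test (chase): Rows 2 and 3 agree on E; apply E→FH and equate their FH entries. Rows 1 and 2 agree on B; apply B→G and equate their G entries. Rows 1 and 3 agree on B; apply B→G and equate their G entries. Rows 1 and 2 agree on G; apply G→E and equate their E entries. Rows 1 and 2 agree on H; apply H→DE and equate their DE entries. Rows 1 and 3 agree on H; apply H→DE and equate their DE entries. Rows 1 and 2 agree on E; apply E→FH and equate their FH entries. No row becomes fully distinguished — the join is lossy.
Dependency preservation: E → FH is not contained in any single fragment, but the restricted closure of its left-hand side across the fragments still reaches the right-hand side; the remaining FDs each lie inside some fragment. All dependencies are preserved.

lossy but dependency-preserving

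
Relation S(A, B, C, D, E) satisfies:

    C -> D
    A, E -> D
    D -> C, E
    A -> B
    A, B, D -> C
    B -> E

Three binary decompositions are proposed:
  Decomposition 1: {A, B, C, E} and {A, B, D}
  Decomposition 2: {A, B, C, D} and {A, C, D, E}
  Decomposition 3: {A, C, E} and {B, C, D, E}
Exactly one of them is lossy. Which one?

Decomposition 1: common = {A, B}, closure = {A, B, C, D, E} → lossless.
Decomposition 2: common = {A, C, D}, closure = {A, B, C, D, E} → lossless.
Decomposition 3: common = {C, E}, closure = {C, D, E} → lossy.

Decomposition 3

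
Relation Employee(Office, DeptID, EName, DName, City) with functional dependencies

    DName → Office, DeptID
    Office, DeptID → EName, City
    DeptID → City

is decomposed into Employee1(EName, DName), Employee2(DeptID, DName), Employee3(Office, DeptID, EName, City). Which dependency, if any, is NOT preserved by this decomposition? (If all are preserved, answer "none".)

Check DName → Office, DeptID: no single fragment contains all of {Office, DeptID, DName}, and the restricted closure of {DName} across the fragments never reaches {Office, DeptID}.
Office, DeptID → EName, City is preserved.
DeptID → City is preserved.

DName → Office, DeptID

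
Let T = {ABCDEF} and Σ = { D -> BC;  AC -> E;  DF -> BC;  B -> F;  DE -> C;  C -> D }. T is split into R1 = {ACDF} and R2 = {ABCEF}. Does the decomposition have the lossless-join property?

Common attributes: R1 ∩ R2 = {ACF}.
Closure of {ACF}: AC → E applies, adding E; C → D applies, adding D; D → BC applies, adding B. So (ACF)⁺ = {ABCDEF}.
This closure contains every attribute of R1, so R1 ∩ R2 → R1. The join is lossless.

Yes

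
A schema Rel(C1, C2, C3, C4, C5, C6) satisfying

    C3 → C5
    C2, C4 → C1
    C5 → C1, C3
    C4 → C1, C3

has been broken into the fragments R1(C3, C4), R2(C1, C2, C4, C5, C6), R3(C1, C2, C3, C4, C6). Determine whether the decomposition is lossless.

Chase test. Columns are C1, C2, C3, C4, C5, C6; row i has aⱼ where attribute j ∈ Ri, else bᵢⱼ.
Initial tableau (one row per fragment):
  row 1: b11 b12 a3 a4 b15 b16
  row 2: a1 a2 b23 a4 a5 a6
  row 3: a1 a2 a3 a4 b35 a6
Rows 1 and 3 agree on C3; apply C3→C5 and equate their C5 entries.
Rows 1 and 3 agree on C5; apply C5→C1, C3 and equate their C1, C3 entries.
Rows 1 and 2 agree on C4; apply C4→C1, C3 and equate their C1, C3 entries.
Rows 1 and 2 agree on C3; apply C3→C5 and equate their C5 entries.
Row 2 is now all distinguished symbols — the join is lossless.

Yes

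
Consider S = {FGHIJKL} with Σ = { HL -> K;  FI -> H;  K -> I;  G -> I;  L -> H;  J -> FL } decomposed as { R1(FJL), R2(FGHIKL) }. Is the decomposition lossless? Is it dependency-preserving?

lossy but dependency-preserving

Lossless test: (FL)⁺ = {FHIKL}, which is a superkey of neither fragment — lossy.
Dependency preservation: every FD's attributes lie within a single fragment, so each can be enforced locally — preserved.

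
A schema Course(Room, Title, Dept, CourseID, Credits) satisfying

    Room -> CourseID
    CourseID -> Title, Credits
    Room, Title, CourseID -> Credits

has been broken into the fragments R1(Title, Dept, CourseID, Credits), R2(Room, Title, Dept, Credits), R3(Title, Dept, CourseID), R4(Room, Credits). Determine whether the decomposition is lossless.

No

Chase test. Columns are Room, Title, Dept, CourseID, Credits; row i has aⱼ where attribute j ∈ Ri, else bᵢⱼ.
Initial tableau (one row per fragment):
  row 1: b11 a2 a3 a4 a5
  row 2: a1 a2 a3 b24 a5
  row 3: b31 a2 a3 a4 b35
  row 4: a1 b42 b43 b44 a5
Rows 2 and 4 agree on Room; apply Room→CourseID and equate their CourseID entries.
Rows 1 and 3 agree on CourseID; apply CourseID→Title, Credits and equate their Title, Credits entries.
Rows 2 and 4 agree on CourseID; apply CourseID→Title, Credits and equate their Title, Credits entries.
No row becomes fully distinguished — the join is lossy.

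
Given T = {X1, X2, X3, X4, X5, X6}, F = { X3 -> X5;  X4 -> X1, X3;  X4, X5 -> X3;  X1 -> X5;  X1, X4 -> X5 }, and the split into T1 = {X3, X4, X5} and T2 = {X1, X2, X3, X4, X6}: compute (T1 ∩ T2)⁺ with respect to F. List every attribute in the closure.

X1, X3, X4, X5

T1 ∩ T2 = {X3, X4}.
X3 → X5 applies, adding X5
X4 → X1, X3 applies, adding X1
Closure: {X1, X3, X4, X5}.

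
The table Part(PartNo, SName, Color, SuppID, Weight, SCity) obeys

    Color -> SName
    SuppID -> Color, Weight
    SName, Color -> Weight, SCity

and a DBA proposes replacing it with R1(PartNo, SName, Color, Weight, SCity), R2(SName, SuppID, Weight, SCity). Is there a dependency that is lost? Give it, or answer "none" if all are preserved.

SuppID -> Color, Weight

Check SuppID → Color, Weight: no single fragment contains all of {Color, SuppID, Weight}, and the restricted closure of {SuppID} across the fragments never reaches {Color, Weight}.
Color → SName is preserved.
SName, Color → Weight, SCity is preserved.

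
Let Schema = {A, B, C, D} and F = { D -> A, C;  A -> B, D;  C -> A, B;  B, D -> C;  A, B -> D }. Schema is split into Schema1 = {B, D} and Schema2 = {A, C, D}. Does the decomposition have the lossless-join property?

Yes

Common attributes: Schema1 ∩ Schema2 = {D}.
Closure of {D}: D → A, C applies, adding A, C; A → B, D applies, adding B. So (D)⁺ = {A, B, C, D}.
This closure contains every attribute of Schema1, so Schema1 ∩ Schema2 → Schema1. The join is lossless.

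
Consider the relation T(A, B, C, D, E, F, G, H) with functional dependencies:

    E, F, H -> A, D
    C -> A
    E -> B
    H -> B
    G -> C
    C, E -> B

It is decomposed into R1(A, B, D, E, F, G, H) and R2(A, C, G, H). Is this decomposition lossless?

Yes

Common attributes: R1 ∩ R2 = {A, G, H}.
Closure of {A, G, H}: H → B applies, adding B; G → C applies, adding C. So (A, G, H)⁺ = {A, B, C, G, H}.
This closure contains every attribute of R2, so R1 ∩ R2 → R2. The join is lossless.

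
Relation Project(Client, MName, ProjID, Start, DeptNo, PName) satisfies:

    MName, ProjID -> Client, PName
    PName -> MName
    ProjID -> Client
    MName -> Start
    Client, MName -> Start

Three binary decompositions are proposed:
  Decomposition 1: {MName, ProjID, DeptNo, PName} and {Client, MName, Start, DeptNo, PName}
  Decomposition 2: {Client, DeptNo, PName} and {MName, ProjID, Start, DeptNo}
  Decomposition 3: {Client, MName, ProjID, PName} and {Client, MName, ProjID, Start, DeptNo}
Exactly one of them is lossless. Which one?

Decomposition 1: common = {MName, DeptNo, PName}, closure = {MName, Start, DeptNo, PName} → lossy.
Decomposition 2: common = {DeptNo}, closure = {DeptNo} → lossy.
Decomposition 3: common = {Client, MName, ProjID}, closure = {Client, MName, ProjID, Start, PName} → lossless.

Decomposition 3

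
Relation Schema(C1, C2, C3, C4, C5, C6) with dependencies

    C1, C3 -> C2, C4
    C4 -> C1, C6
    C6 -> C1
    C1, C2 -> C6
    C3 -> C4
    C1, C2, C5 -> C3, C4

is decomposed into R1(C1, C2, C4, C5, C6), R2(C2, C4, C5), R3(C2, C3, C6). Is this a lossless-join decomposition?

No

Chase test. Columns are C1, C2, C3, C4, C5, C6; row i has aⱼ where attribute j ∈ Ri, else bᵢⱼ.
Initial tableau (one row per fragment):
  row 1: a1 a2 b13 a4 a5 a6
  row 2: b21 a2 b23 a4 a5 b26
  row 3: b31 a2 a3 b34 b35 a6
Rows 1 and 2 agree on C4; apply C4→C1, C6 and equate their C1, C6 entries.
Rows 1 and 3 agree on C6; apply C6→C1 and equate their C1 entries.
Rows 1 and 2 agree on C1, C2, C5; apply C1, C2, C5→C3, C4 and equate their C3, C4 entries.
No row becomes fully distinguished — the join is lossy.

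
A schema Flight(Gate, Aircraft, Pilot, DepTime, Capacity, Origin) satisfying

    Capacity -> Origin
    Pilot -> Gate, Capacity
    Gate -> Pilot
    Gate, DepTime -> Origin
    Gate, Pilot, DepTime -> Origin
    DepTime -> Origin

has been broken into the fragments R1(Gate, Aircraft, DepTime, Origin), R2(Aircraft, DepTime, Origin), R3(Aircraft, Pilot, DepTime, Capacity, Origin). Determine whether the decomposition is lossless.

Chase test. Columns are Gate, Aircraft, Pilot, DepTime, Capacity, Origin; row i has aⱼ where attribute j ∈ Ri, else bᵢⱼ.
Initial tableau (one row per fragment):
  row 1: a1 a2 b13 a4 b15 a6
  row 2: b21 a2 b23 a4 b25 a6
  row 3: b31 a2 a3 a4 a5 a6
No row becomes fully distinguished — the join is lossy.

No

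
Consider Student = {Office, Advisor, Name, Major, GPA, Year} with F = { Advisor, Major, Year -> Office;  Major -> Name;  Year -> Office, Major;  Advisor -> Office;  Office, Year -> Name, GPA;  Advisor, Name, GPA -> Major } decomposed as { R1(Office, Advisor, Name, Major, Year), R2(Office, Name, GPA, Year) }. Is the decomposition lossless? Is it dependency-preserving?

Lossless test: (Office, Name, Year)⁺ = {Office, Name, Major, GPA, Year}, which contains all of one fragment — lossless.
Dependency preservation: the restricted closure of {Advisor, Name, GPA} across the fragments never reaches {Major}, so Advisor, Name, GPA → Major cannot be enforced without a join — not preserved.

lossless but not dependency-preserving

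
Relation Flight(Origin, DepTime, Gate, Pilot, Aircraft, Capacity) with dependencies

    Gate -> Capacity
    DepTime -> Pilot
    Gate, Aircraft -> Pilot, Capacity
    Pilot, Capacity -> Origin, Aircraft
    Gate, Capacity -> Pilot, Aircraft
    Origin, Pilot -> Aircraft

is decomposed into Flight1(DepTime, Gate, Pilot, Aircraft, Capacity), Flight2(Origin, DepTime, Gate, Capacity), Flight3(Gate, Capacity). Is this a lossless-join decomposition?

Chase test. Columns are Origin, DepTime, Gate, Pilot, Aircraft, Capacity; row i has aⱼ where attribute j ∈ Flighti, else bᵢⱼ.
Initial tableau (one row per fragment):
  row 1: b11 a2 a3 a4 a5 a6
  row 2: a1 a2 a3 b24 b25 a6
  row 3: b31 b32 a3 b34 b35 a6
Rows 1 and 2 agree on DepTime; apply DepTime→Pilot and equate their Pilot entries.
Rows 1 and 2 agree on Pilot, Capacity; apply Pilot, Capacity→Origin, Aircraft and equate their Origin, Aircraft entries.
Rows 1 and 3 agree on Gate, Capacity; apply Gate, Capacity→Pilot, Aircraft and equate their Pilot, Aircraft entries.
Rows 1 and 3 agree on Pilot, Capacity; apply Pilot, Capacity→Origin, Aircraft and equate their Origin, Aircraft entries.
Row 1 is now all distinguished symbols — the join is lossless.

Yes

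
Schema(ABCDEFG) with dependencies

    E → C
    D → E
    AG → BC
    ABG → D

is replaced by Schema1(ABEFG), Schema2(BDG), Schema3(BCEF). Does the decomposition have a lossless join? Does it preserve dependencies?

lossy and not dependency-preserving

Lossless test (chase): Rows 1 and 3 agree on E; apply E→C and equate their C entries. No row becomes fully distinguished — the join is lossy.
Dependency preservation: the restricted closure of {D} across the fragments never reaches {E}, so D → E cannot be enforced without a join — not preserved.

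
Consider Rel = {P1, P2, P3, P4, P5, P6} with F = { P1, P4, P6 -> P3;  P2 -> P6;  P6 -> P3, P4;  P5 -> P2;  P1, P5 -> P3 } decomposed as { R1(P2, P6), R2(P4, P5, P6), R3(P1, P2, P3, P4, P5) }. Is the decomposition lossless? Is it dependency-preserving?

Lossless test (chase): Rows 1 and 3 agree on P2; apply P2→P6 and equate their P6 entries. Rows 1 and 2 agree on P6; apply P6→P3, P4 and equate their P3, P4 entries. Rows 1 and 3 agree on P6; apply P6→P3, P4 and equate their P3, P4 entries. Rows 2 and 3 agree on P5; apply P5→P2 and equate their P2 entries. Row 3 is now all distinguished symbols — the join is lossless.
Dependency preservation: the restricted closure of {P1, P4, P6} across the fragments never reaches {P3}, so P1, P4, P6 → P3 cannot be enforced without a join — not preserved.

lossless but not dependency-preserving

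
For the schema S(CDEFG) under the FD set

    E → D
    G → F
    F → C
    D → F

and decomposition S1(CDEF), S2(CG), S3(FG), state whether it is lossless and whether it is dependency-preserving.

lossy but dependency-preserving

Lossless test (chase): Rows 2 and 3 agree on G; apply G→F and equate their F entries. Rows 1 and 3 agree on F; apply F→C and equate their C entries. No row becomes fully distinguished — the join is lossy.
Dependency preservation: every FD's attributes lie within a single fragment, so each can be enforced locally — preserved.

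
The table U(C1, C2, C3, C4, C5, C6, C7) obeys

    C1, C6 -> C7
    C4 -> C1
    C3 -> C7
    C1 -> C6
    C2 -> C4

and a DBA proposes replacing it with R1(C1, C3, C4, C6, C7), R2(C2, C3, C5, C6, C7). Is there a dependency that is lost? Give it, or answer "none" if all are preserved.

C2 -> C4

Check C2 → C4: no single fragment contains all of {C2, C4}, and the restricted closure of {C2} across the fragments never reaches {C4}.
C1, C6 → C7 is preserved.
C4 → C1 is preserved.
C3 → C7 is preserved.
C1 → C6 is preserved.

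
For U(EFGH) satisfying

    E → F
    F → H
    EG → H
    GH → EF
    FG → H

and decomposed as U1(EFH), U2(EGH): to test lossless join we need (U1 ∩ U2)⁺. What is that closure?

U1 ∩ U2 = {EH}.
E → F applies, adding F
Closure: {EFH}.

EFH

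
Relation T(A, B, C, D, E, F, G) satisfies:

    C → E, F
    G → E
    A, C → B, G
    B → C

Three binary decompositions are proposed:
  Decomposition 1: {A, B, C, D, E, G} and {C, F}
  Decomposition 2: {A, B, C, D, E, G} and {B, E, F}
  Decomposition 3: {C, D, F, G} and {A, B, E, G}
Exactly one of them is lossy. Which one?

Decomposition 3

Decomposition 1: common = {C}, closure = {C, E, F} → lossless.
Decomposition 2: common = {B, E}, closure = {B, C, E, F} → lossless.
Decomposition 3: common = {G}, closure = {E, G} → lossy.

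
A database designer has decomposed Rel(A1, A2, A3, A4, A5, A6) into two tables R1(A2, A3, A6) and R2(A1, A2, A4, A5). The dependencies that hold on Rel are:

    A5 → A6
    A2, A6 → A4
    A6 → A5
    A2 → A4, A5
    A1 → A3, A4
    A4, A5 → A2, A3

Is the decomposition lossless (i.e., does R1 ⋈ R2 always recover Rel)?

Yes

Common attributes: R1 ∩ R2 = {A2}.
Closure of {A2}: A2 → A4, A5 applies, adding A4, A5; A4, A5 → A2, A3 applies, adding A3; A5 → A6 applies, adding A6. So (A2)⁺ = {A2, A3, A4, A5, A6}.
This closure contains every attribute of R1, so R1 ∩ R2 → R1. The join is lossless.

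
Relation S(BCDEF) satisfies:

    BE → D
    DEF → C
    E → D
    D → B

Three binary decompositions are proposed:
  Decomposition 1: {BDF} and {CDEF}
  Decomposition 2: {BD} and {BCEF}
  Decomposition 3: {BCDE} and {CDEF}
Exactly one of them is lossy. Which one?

Decomposition 2

Decomposition 1: common = {DF}, closure = {BDF} → lossless.
Decomposition 2: common = {B}, closure = {B} → lossy.
Decomposition 3: common = {CDE}, closure = {BCDE} → lossless.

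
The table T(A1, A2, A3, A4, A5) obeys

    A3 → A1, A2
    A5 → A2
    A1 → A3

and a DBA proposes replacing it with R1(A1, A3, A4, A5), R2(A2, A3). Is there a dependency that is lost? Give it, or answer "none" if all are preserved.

Check A5 → A2: no single fragment contains all of {A2, A5}, and the restricted closure of {A5} across the fragments never reaches {A2}.
A3 → A1, A2 is preserved.
A1 → A3 is preserved.

A5 → A2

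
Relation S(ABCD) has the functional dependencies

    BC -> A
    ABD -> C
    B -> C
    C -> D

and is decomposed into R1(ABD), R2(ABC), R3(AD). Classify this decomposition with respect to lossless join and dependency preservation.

Lossless test (chase): Rows 1 and 2 agree on B; apply B→C and equate their C entries. Rows 1 and 2 agree on C; apply C→D and equate their D entries. Row 1 is now all distinguished symbols — the join is lossless.
Dependency preservation: the restricted closure of {C} across the fragments never reaches {D}, so C → D cannot be enforced without a join — not preserved.

lossless but not dependency-preserving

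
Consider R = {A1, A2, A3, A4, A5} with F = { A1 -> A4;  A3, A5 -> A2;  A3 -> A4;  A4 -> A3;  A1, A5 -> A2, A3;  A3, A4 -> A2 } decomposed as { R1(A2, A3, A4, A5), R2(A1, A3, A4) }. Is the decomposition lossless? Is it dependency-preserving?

lossy but dependency-preserving

Lossless test: (A3, A4)⁺ = {A2, A3, A4}, which is a superkey of neither fragment — lossy.
Dependency preservation: A1, A5 → A2, A3 is not contained in any single fragment, but the restricted closure of its left-hand side across the fragments still reaches the right-hand side; the remaining FDs each lie inside some fragment. All dependencies are preserved.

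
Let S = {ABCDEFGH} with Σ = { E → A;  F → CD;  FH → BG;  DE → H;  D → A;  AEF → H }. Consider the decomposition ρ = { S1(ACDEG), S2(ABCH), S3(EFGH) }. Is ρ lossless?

No

Chase test. Columns are ABCDEFGH; row i has aⱼ where attribute j ∈ Si, else bᵢⱼ.
Initial tableau (one row per fragment):
  row 1: a1 b12 a3 a4 a5 b16 a7 b18
  row 2: a1 a2 a3 b24 b25 b26 b27 a8
  row 3: b31 b32 b33 b34 a5 a6 a7 a8
Rows 1 and 3 agree on E; apply E→A and equate their A entries.
No row becomes fully distinguished — the join is lossy.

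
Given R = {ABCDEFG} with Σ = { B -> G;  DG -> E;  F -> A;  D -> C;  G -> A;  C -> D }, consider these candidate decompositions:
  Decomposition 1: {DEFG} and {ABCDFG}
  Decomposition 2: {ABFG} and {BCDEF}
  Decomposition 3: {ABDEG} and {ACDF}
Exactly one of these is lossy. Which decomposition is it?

Decomposition 1: common = {DFG}, closure = {ACDEFG} → lossless.
Decomposition 2: common = {BF}, closure = {ABFG} → lossless.
Decomposition 3: common = {AD}, closure = {ACD} → lossy.

Decomposition 3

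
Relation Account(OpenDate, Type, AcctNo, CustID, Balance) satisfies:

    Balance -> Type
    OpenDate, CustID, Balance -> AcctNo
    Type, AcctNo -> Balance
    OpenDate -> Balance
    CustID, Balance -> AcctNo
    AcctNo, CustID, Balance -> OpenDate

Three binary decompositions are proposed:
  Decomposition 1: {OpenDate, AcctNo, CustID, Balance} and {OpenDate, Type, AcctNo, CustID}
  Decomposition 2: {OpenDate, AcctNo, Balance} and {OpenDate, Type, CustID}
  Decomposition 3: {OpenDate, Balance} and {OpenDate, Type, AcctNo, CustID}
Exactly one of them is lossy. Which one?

Decomposition 1: common = {OpenDate, AcctNo, CustID}, closure = {OpenDate, Type, AcctNo, CustID, Balance} → lossless.
Decomposition 2: common = {OpenDate}, closure = {OpenDate, Type, Balance} → lossy.
Decomposition 3: common = {OpenDate}, closure = {OpenDate, Type, Balance} → lossless.

Decomposition 2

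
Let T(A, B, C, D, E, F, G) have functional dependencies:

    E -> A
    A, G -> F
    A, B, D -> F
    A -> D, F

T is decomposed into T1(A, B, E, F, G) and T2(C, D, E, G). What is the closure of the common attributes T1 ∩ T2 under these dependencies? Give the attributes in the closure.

T1 ∩ T2 = {E, G}.
E → A applies, adding A
A, G → F applies, adding F
A → D, F applies, adding D
Closure: {A, D, E, F, G}.

A, D, E, F, G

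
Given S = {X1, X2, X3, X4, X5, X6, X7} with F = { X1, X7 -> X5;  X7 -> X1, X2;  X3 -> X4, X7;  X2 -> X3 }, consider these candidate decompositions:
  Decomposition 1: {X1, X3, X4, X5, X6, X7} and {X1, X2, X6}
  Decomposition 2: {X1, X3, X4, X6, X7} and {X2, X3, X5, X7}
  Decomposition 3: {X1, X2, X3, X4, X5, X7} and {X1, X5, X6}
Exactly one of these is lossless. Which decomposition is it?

Decomposition 2

Decomposition 1: common = {X1, X6}, closure = {X1, X6} → lossy.
Decomposition 2: common = {X3, X7}, closure = {X1, X2, X3, X4, X5, X7} → lossless.
Decomposition 3: common = {X1, X5}, closure = {X1, X5} → lossy.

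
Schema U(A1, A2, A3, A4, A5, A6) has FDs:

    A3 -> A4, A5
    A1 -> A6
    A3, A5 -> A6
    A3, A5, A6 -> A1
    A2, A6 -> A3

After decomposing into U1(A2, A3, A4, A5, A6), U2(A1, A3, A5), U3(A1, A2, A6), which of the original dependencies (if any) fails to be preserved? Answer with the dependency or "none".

none

A3 → A4, A5 lies within U1.
A1 → A6 lies within U3.
A3, A5 → A6 lies within U1.
A3, A5, A6 → A1: restricted closure across fragments reaches A1.
A2, A6 → A3 lies within U1.
Every dependency is enforceable on the fragments, so the decomposition is dependency-preserving.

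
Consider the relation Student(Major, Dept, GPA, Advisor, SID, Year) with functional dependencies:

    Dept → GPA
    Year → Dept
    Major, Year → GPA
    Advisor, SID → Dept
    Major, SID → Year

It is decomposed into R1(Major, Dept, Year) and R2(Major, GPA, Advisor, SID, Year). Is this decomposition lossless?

Yes

Common attributes: R1 ∩ R2 = {Major, Year}.
Closure of {Major, Year}: Year → Dept applies, adding Dept; Major, Year → GPA applies, adding GPA. So (Major, Year)⁺ = {Major, Dept, GPA, Year}.
This closure contains every attribute of R1, so R1 ∩ R2 → R1. The join is lossless.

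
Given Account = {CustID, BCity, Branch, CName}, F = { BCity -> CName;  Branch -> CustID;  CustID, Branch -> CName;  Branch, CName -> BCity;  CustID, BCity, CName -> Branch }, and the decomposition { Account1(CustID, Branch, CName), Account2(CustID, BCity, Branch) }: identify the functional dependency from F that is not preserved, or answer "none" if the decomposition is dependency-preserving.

Check BCity → CName: no single fragment contains all of {BCity, CName}, and the restricted closure of {BCity} across the fragments never reaches {CName}.
Branch → CustID is preserved.
CustID, Branch → CName is preserved.
Branch, CName → BCity is preserved.
CustID, BCity, CName → Branch is preserved.

BCity -> CName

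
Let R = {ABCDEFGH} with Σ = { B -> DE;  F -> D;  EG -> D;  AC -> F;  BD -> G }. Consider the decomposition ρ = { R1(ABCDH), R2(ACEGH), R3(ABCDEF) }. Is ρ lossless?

No

Chase test. Columns are ABCDEFGH; row i has aⱼ where attribute j ∈ Ri, else bᵢⱼ.
Initial tableau (one row per fragment):
  row 1: a1 a2 a3 a4 b15 b16 b17 a8
  row 2: a1 b22 a3 b24 a5 b26 a7 a8
  row 3: a1 a2 a3 a4 a5 a6 b37 b38
Rows 1 and 3 agree on B; apply B→DE and equate their DE entries.
Rows 1 and 2 agree on AC; apply AC→F and equate their F entries.
Rows 1 and 3 agree on AC; apply AC→F and equate their F entries.
Rows 1 and 3 agree on BD; apply BD→G and equate their G entries.
Rows 1 and 2 agree on F; apply F→D and equate their D entries.
No row becomes fully distinguished — the join is lossy.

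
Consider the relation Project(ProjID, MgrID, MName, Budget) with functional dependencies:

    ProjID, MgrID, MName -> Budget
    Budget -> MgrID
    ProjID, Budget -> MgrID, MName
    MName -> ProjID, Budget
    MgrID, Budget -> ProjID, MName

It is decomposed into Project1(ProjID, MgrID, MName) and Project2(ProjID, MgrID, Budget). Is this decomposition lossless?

No

Common attributes: Project1 ∩ Project2 = {ProjID, MgrID}.
No dependency enlarges {ProjID, MgrID}, so (ProjID, MgrID)⁺ = {ProjID, MgrID}.
The closure contains neither all of Project1 = {ProjID, MgrID, MName} nor all of Project2 = {ProjID, MgrID, Budget}, so the common attributes are not a superkey of either fragment. The join is lossy.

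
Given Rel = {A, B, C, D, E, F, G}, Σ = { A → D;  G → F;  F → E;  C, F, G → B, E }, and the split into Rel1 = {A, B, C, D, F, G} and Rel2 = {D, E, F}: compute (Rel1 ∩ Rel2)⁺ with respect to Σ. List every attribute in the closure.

D, E, F

Rel1 ∩ Rel2 = {D, F}.
F → E applies, adding E
Closure: {D, E, F}.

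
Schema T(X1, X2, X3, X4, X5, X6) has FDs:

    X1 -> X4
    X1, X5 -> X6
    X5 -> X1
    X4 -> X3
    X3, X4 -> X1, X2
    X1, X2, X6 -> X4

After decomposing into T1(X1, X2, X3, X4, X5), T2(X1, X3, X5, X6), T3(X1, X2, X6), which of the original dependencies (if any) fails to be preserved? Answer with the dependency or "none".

none

X1 → X4 lies within T1.
X1, X5 → X6 lies within T2.
X5 → X1 lies within T1.
X4 → X3 lies within T1.
X3, X4 → X1, X2 lies within T1.
X1, X2, X6 → X4: restricted closure across fragments reaches X4.
Every dependency is enforceable on the fragments, so the decomposition is dependency-preserving.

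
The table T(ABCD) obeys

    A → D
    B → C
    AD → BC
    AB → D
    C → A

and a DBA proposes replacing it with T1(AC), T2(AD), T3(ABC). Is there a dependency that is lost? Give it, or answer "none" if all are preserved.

A → D lies within T2.
B → C lies within T3.
AD → BC: restricted closure across fragments reaches BC.
AB → D: restricted closure across fragments reaches D.
C → A lies within T1.
Every dependency is enforceable on the fragments, so the decomposition is dependency-preserving.

none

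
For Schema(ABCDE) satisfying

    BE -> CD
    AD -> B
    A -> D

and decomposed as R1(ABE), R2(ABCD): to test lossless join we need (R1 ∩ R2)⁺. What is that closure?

R1 ∩ R2 = {AB}.
A → D applies, adding D
Closure: {ABD}.

ABD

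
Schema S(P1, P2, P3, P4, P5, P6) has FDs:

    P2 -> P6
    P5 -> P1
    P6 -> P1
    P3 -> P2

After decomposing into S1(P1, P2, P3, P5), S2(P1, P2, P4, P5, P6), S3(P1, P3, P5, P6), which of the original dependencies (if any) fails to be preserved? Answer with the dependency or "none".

none

P2 → P6 lies within S2.
P5 → P1 lies within S1.
P6 → P1 lies within S2.
P3 → P2 lies within S1.
Every dependency is enforceable on the fragments, so the decomposition is dependency-preserving.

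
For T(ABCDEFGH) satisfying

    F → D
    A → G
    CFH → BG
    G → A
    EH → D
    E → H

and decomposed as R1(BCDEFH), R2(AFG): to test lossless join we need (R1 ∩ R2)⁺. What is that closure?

R1 ∩ R2 = {F}.
F → D applies, adding D
Closure: {DF}.

DF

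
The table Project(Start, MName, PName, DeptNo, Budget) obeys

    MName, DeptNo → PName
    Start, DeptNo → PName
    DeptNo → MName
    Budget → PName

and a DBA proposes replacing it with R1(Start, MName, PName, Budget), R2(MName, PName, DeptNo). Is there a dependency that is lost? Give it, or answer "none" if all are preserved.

none

MName, DeptNo → PName lies within R2.
Start, DeptNo → PName: restricted closure across fragments reaches PName.
DeptNo → MName lies within R2.
Budget → PName lies within R1.
Every dependency is enforceable on the fragments, so the decomposition is dependency-preserving.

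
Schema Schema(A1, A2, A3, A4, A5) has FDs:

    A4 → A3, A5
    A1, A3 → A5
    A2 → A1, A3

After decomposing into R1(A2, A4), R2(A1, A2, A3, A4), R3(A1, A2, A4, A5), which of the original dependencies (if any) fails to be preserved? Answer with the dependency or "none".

Check A1, A3 → A5: no single fragment contains all of {A1, A3, A5}, and the restricted closure of {A1, A3} across the fragments never reaches {A5}.
A4 → A3, A5 is preserved.
A2 → A1, A3 is preserved.

A1, A3 → A5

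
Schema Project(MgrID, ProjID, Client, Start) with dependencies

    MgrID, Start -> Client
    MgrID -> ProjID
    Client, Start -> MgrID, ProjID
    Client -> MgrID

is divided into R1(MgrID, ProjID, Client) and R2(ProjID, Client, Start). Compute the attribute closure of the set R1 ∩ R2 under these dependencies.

R1 ∩ R2 = {ProjID, Client}.
Client → MgrID applies, adding MgrID
Closure: {MgrID, ProjID, Client}.

MgrID, ProjID, Client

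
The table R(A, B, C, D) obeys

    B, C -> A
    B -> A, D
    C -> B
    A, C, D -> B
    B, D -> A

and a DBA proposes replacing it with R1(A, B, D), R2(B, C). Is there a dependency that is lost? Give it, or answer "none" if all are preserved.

B, C → A: restricted closure across fragments reaches A.
B → A, D lies within R1.
C → B lies within R2.
A, C, D → B: restricted closure across fragments reaches B.
B, D → A lies within R1.
Every dependency is enforceable on the fragments, so the decomposition is dependency-preserving.

none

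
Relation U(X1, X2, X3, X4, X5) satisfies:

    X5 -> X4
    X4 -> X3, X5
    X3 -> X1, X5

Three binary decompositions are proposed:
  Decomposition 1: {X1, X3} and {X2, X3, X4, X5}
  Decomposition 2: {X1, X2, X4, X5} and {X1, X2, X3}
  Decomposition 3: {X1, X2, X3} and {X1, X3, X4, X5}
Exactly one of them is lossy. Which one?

Decomposition 1: common = {X3}, closure = {X1, X3, X4, X5} → lossless.
Decomposition 2: common = {X1, X2}, closure = {X1, X2} → lossy.
Decomposition 3: common = {X1, X3}, closure = {X1, X3, X4, X5} → lossless.

Decomposition 2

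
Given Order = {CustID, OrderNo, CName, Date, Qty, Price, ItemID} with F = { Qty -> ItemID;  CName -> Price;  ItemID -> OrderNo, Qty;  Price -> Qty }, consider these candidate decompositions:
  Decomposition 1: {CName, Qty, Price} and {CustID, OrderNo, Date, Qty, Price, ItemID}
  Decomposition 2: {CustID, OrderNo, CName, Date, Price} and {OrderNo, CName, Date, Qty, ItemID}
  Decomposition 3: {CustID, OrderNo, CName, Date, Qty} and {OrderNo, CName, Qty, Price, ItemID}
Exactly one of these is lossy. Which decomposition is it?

Decomposition 1: common = {Qty, Price}, closure = {OrderNo, Qty, Price, ItemID} → lossy.
Decomposition 2: common = {OrderNo, CName, Date}, closure = {OrderNo, CName, Date, Qty, Price, ItemID} → lossless.
Decomposition 3: common = {OrderNo, CName, Qty}, closure = {OrderNo, CName, Qty, Price, ItemID} → lossless.

Decomposition 1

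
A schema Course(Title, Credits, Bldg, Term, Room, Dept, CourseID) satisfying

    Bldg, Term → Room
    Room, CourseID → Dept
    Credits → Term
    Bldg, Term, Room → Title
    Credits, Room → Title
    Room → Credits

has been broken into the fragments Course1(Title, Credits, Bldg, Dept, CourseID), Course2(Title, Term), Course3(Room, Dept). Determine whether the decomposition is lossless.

Chase test. Columns are Title, Credits, Bldg, Term, Room, Dept, CourseID; row i has aⱼ where attribute j ∈ Coursei, else bᵢⱼ.
Initial tableau (one row per fragment):
  row 1: a1 a2 a3 b14 b15 a6 a7
  row 2: a1 b22 b23 a4 b25 b26 b27
  row 3: b31 b32 b33 b34 a5 a6 b37
No row becomes fully distinguished — the join is lossy.

No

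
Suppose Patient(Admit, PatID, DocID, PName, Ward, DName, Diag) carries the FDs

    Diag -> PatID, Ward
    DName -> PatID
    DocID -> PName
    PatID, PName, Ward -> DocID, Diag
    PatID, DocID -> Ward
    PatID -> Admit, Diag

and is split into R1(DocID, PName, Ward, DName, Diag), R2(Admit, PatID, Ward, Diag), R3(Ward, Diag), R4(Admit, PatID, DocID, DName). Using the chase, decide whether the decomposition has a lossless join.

Yes

Chase test. Columns are Admit, PatID, DocID, PName, Ward, DName, Diag; row i has aⱼ where attribute j ∈ Ri, else bᵢⱼ.
Initial tableau (one row per fragment):
  row 1: b11 b12 a3 a4 a5 a6 a7
  row 2: a1 a2 b23 b24 a5 b26 a7
  row 3: b31 b32 b33 b34 a5 b36 a7
  row 4: a1 a2 a3 b44 b45 a6 b47
Rows 1 and 2 agree on Diag; apply Diag→PatID, Ward and equate their PatID, Ward entries.
Rows 1 and 3 agree on Diag; apply Diag→PatID, Ward and equate their PatID, Ward entries.
Rows 1 and 4 agree on DocID; apply DocID→PName and equate their PName entries.
Rows 1 and 4 agree on PatID, DocID; apply PatID, DocID→Ward and equate their Ward entries.
Rows 1 and 2 agree on PatID; apply PatID→Admit, Diag and equate their Admit, Diag entries.
Rows 1 and 3 agree on PatID; apply PatID→Admit, Diag and equate their Admit, Diag entries.
Rows 1 and 4 agree on PatID; apply PatID→Admit, Diag and equate their Admit, Diag entries.
Row 1 is now all distinguished symbols — the join is lossless.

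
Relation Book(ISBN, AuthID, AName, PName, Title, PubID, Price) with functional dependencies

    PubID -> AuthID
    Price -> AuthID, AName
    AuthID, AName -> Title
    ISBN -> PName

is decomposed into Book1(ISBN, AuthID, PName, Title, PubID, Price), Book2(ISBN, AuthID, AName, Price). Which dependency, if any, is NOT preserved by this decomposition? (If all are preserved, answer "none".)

AuthID, AName -> Title

Check AuthID, AName → Title: no single fragment contains all of {AuthID, AName, Title}, and the restricted closure of {AuthID, AName} across the fragments never reaches {Title}.
PubID → AuthID is preserved.
Price → AuthID, AName is preserved.
ISBN → PName is preserved.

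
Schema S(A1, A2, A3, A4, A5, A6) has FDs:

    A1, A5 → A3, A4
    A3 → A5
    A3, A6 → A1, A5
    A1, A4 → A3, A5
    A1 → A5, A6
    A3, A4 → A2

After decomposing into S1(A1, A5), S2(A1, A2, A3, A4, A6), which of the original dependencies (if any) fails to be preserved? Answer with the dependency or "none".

A3 → A5

Check A3 → A5: no single fragment contains all of {A3, A5}, and the restricted closure of {A3} across the fragments never reaches {A5}.
A1, A5 → A3, A4 is preserved.
A3, A6 → A1, A5 is preserved.
A1, A4 → A3, A5 is preserved.
A1 → A5, A6 is preserved.
A3, A4 → A2 is preserved.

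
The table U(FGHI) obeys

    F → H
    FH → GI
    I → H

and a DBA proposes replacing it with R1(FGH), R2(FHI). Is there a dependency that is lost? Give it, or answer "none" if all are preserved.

F → H lies within R1.
FH → GI: restricted closure across fragments reaches GI.
I → H lies within R2.
Every dependency is enforceable on the fragments, so the decomposition is dependency-preserving.

none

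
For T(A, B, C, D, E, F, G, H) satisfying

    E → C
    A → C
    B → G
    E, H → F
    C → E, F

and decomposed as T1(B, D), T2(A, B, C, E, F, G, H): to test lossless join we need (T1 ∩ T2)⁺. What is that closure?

B, G

T1 ∩ T2 = {B}.
B → G applies, adding G
Closure: {B, G}.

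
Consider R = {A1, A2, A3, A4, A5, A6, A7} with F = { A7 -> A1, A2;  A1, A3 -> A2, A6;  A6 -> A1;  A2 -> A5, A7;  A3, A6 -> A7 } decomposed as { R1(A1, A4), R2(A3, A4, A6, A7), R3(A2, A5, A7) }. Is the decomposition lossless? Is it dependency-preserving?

Lossless test (chase): Rows 2 and 3 agree on A7; apply A7→A1, A2 and equate their A1, A2 entries. Rows 2 and 3 agree on A2; apply A2→A5, A7 and equate their A5, A7 entries. No row becomes fully distinguished — the join is lossy.
Dependency preservation: the restricted closure of {A7} across the fragments never reaches {A1, A2}, so A7 → A1, A2 cannot be enforced without a join — not preserved.

lossy and not dependency-preserving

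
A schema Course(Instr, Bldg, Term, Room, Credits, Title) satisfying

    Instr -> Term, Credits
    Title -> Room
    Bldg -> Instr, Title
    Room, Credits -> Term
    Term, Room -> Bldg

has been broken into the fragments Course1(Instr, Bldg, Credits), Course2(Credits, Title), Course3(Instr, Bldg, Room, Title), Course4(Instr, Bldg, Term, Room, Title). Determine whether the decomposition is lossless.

Yes

Chase test. Columns are Instr, Bldg, Term, Room, Credits, Title; row i has aⱼ where attribute j ∈ Coursei, else bᵢⱼ.
Initial tableau (one row per fragment):
  row 1: a1 a2 b13 b14 a5 b16
  row 2: b21 b22 b23 b24 a5 a6
  row 3: a1 a2 b33 a4 b35 a6
  row 4: a1 a2 a3 a4 b45 a6
Rows 1 and 3 agree on Instr; apply Instr→Term, Credits and equate their Term, Credits entries.
Rows 1 and 4 agree on Instr; apply Instr→Term, Credits and equate their Term, Credits entries.
Rows 2 and 3 agree on Title; apply Title→Room and equate their Room entries.
Rows 1 and 3 agree on Bldg; apply Bldg→Instr, Title and equate their Instr, Title entries.
Rows 2 and 3 agree on Room, Credits; apply Room, Credits→Term and equate their Term entries.
Rows 2 and 3 agree on Term, Room; apply Term, Room→Bldg and equate their Bldg entries.
Rows 1 and 2 agree on Title; apply Title→Room and equate their Room entries.
Rows 1 and 2 agree on Bldg; apply Bldg→Instr, Title and equate their Instr, Title entries.
Row 1 is now all distinguished symbols — the join is lossless.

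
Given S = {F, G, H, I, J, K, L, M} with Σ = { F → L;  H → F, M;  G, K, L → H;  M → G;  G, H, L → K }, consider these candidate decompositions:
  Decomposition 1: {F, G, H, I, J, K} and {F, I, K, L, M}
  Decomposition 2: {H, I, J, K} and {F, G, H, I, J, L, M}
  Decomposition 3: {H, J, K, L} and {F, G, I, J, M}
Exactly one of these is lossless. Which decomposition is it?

Decomposition 2

Decomposition 1: common = {F, I, K}, closure = {F, I, K, L} → lossy.
Decomposition 2: common = {H, I, J}, closure = {F, G, H, I, J, K, L, M} → lossless.
Decomposition 3: common = {J}, closure = {J} → lossy.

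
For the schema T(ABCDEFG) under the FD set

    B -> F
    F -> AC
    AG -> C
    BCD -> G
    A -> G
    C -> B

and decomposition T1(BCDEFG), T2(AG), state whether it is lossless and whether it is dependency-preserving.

lossy and not dependency-preserving

Lossless test: (G)⁺ = {G}, which is a superkey of neither fragment — lossy.
Dependency preservation: the restricted closure of {F} across the fragments never reaches {AC}, so F → AC cannot be enforced without a join — not preserved.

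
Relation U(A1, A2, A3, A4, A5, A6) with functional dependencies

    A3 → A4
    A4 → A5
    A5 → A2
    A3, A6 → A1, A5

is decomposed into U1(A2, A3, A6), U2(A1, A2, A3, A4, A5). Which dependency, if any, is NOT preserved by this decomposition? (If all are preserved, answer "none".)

Check A3, A6 → A1, A5: no single fragment contains all of {A1, A3, A5, A6}, and the restricted closure of {A3, A6} across the fragments never reaches {A1, A5}.
A3 → A4 is preserved.
A4 → A5 is preserved.
A5 → A2 is preserved.

A3, A6 → A1, A5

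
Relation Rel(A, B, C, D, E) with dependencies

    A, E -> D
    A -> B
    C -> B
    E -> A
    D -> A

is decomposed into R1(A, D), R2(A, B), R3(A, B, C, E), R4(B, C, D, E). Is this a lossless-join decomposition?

Yes

Chase test. Columns are A, B, C, D, E; row i has aⱼ where attribute j ∈ Ri, else bᵢⱼ.
Initial tableau (one row per fragment):
  row 1: a1 b12 b13 a4 b15
  row 2: a1 a2 b23 b24 b25
  row 3: a1 a2 a3 b34 a5
  row 4: b41 a2 a3 a4 a5
Rows 1 and 2 agree on A; apply A→B and equate their B entries.
Rows 3 and 4 agree on E; apply E→A and equate their A entries.
Rows 3 and 4 agree on A, E; apply A, E→D and equate their D entries.
Row 3 is now all distinguished symbols — the join is lossless.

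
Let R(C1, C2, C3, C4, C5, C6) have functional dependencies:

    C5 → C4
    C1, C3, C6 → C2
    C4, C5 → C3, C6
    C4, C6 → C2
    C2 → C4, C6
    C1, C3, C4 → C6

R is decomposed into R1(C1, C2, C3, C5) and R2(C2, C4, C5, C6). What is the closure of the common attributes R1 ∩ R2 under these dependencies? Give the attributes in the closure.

R1 ∩ R2 = {C2, C5}.
C5 → C4 applies, adding C4
C4, C5 → C3, C6 applies, adding C3, C6
Closure: {C2, C3, C4, C5, C6}.

C2, C3, C4, C5, C6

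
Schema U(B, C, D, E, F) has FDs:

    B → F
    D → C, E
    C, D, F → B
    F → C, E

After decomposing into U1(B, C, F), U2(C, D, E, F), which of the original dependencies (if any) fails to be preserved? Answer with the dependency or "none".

Check C, D, F → B: no single fragment contains all of {B, C, D, F}, and the restricted closure of {C, D, F} across the fragments never reaches {B}.
B → F is preserved.
D → C, E is preserved.
F → C, E is preserved.

C, D, F → B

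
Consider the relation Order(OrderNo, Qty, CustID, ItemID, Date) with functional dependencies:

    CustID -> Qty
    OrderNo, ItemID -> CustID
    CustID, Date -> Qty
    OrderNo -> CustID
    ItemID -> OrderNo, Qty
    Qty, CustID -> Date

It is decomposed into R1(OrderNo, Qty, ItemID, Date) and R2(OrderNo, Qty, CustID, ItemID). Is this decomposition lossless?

Yes

Common attributes: R1 ∩ R2 = {OrderNo, Qty, ItemID}.
Closure of {OrderNo, Qty, ItemID}: OrderNo, ItemID → CustID applies, adding CustID; Qty, CustID → Date applies, adding Date. So (OrderNo, Qty, ItemID)⁺ = {OrderNo, Qty, CustID, ItemID, Date}.
This closure contains every attribute of R1, so R1 ∩ R2 → R1. The join is lossless.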